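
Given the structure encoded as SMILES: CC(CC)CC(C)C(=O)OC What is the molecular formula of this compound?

C9H18O2

Walk through each heavy atom and fill implicit hydrogens from standard valence (C 4, N 3, O 2, S 2, halogen 1):
  atom 1: C, bond orders sum to 1 (valence 4) → 3 H
  atom 2: C, bond orders sum to 3 (valence 4) → 1 H
  atom 3: C, bond orders sum to 2 (valence 4) → 2 H
  atom 4: C, bond orders sum to 1 (valence 4) → 3 H
  atom 5: C, bond orders sum to 2 (valence 4) → 2 H
  atom 6: C, bond orders sum to 3 (valence 4) → 1 H
  atom 7: C, bond orders sum to 1 (valence 4) → 3 H
  atom 8: C, bond orders sum to 4 (valence 4) → 0 H
  atom 9: O, bond orders sum to 2 (valence 2) → 0 H
  atom 10: O, bond orders sum to 2 (valence 2) → 0 H
  atom 11: C, bond orders sum to 1 (valence 4) → 3 H
Totals → C:9, H:18, O:2.
In Hill order: C9H18O2.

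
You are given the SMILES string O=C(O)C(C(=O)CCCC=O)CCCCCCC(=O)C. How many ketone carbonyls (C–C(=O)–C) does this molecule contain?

2

The ketone motif appears at heavy-atom positions 5, 18 in the SMILES.
Other groups present: 1 aldehyde, 1 carboxylic acid.
Ketone count: 2.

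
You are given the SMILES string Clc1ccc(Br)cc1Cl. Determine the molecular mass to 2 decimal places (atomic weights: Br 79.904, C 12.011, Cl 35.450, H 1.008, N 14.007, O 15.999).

225.89 g/mol

First, the molecular formula is C6H3BrCl2 (counting implicit H from valence).
  Br: 1 × 79.904 = 79.904
  C: 6 × 12.011 = 72.066
  Cl: 2 × 35.450 = 70.900
  H: 3 × 1.008 = 3.024
Sum: 1×79.904 + 6×12.011 + 2×35.450 + 3×1.008 = 225.894 → 225.89 g/mol.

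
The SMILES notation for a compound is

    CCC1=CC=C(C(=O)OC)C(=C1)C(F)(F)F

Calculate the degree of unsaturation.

5

Degree of unsaturation = (number of rings) + (number of π bonds).
Ring closures in the SMILES: 1.
π bonds: 4 double bonds (each 1 DoU) → 4 DoU from unsaturation.
Total DoU = 1 + 4 = 5.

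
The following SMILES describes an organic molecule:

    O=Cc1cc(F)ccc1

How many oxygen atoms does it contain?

1

Scan the SMILES for O atoms (remember two-letter symbols like Cl and Br are single atoms).
Oxygen count: 1.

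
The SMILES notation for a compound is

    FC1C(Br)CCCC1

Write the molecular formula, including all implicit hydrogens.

C6H10BrF

Walk through each heavy atom and fill implicit hydrogens from standard valence (C 4, N 3, O 2, S 2, halogen 1):
  atom 1: F (halogen, monovalent) → 0 H
  atom 2: C, bond orders sum to 3 (valence 4) → 1 H
  atom 3: C, bond orders sum to 3 (valence 4) → 1 H
  atom 4: Br (halogen, monovalent) → 0 H
  atom 5: C, bond orders sum to 2 (valence 4) → 2 H
  atom 6: C, bond orders sum to 2 (valence 4) → 2 H
  atom 7: C, bond orders sum to 2 (valence 4) → 2 H
  atom 8: C, bond orders sum to 2 (valence 4) → 2 H
Totals → C:6, H:10, Br:1, F:1.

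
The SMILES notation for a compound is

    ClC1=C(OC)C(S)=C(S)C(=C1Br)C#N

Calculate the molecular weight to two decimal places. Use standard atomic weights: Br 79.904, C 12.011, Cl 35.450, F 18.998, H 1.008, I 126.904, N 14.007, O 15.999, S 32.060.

310.61 g/mol

First, the molecular formula is C8H5BrClNOS2 (counting implicit H from valence).
  Br: 1 × 79.904 = 79.904
  C: 8 × 12.011 = 96.088
  Cl: 1 × 35.450 = 35.450
  H: 5 × 1.008 = 5.040
  N: 1 × 14.007 = 14.007
  O: 1 × 15.999 = 15.999
  S: 2 × 32.060 = 64.120
Sum: 1×79.904 + 8×12.011 + 1×35.450 + 5×1.008 + 1×14.007 + 1×15.999 + 2×32.060 = 310.608 → 310.61 g/mol.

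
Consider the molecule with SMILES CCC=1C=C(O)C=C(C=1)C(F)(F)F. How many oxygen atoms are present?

1

Scan the SMILES for O atoms (remember two-letter symbols like Cl and Br are single atoms).
Oxygen count: 1.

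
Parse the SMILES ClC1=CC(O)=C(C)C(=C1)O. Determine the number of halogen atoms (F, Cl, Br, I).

Halogen atoms appear at heavy-atom position 1 (1×Cl).
Other groups present: 2 hydroxyl.
Halogen count: 1.

1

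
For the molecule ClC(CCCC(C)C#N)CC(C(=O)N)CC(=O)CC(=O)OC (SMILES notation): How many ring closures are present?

In SMILES, each pair of matching ring-closure digits denotes one ring-closing bond; the number of such bonds equals the number of independent rings.
Ring-closure bonds here: 0.

0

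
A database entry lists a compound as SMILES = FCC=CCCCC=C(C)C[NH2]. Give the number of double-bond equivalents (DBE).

2

Molecular formula: C10H18FN.
DoU = (2C + 2 + N − H − X) / 2, where X is the halogen count and O/S are ignored.
    = (2·10 + 2 + 1 − 18 − 1) / 2 = 4 / 2 = 2.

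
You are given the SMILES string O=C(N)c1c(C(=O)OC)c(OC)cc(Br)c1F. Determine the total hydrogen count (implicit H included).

9

Walk through each heavy atom and fill implicit hydrogens from standard valence (C 4, N 3, O 2, S 2, halogen 1); for lowercase aromatic atoms, an aromatic c carries 1 H when it has two neighbours and 0 H with three, and aromatic n carries 0 H:
  atom 1: O, bond orders sum to 2 (valence 2) → 0 H
  atom 2: C, bond orders sum to 4 (valence 4) → 0 H
  atom 3: N, bond orders sum to 1 (valence 3) → 2 H
  atom 4: aromatic c, 3 neighbours → 0 H
  atom 5: aromatic c, 3 neighbours → 0 H
  atom 6: C, bond orders sum to 4 (valence 4) → 0 H
  atom 7: O, bond orders sum to 2 (valence 2) → 0 H
  atom 8: O, bond orders sum to 2 (valence 2) → 0 H
  atom 9: C, bond orders sum to 1 (valence 4) → 3 H
  atom 10: aromatic c, 3 neighbours → 0 H
  atom 11: O, bond orders sum to 2 (valence 2) → 0 H
  atom 12: C, bond orders sum to 1 (valence 4) → 3 H
  atom 13: aromatic c, 2 neighbours → 1 H
  atom 14: aromatic c, 3 neighbours → 0 H
  atom 15: Br (halogen, monovalent) → 0 H
  atom 16: aromatic c, 3 neighbours → 0 H
  atom 17: F (halogen, monovalent) → 0 H
Total hydrogens: 9.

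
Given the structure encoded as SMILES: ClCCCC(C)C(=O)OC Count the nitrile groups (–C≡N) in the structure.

Scan the SMILES for the nitrile motif — none present.
Groups that are present: 1 ester.

0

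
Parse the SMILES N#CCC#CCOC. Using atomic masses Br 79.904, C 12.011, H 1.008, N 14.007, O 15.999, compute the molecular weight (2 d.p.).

109.13 g/mol

First, the molecular formula is C6H7NO (counting implicit H from valence).
  C: 6 × 12.011 = 72.066
  H: 7 × 1.008 = 7.056
  N: 1 × 14.007 = 14.007
  O: 1 × 15.999 = 15.999
Sum: 6×12.011 + 7×1.008 + 1×14.007 + 1×15.999 = 109.128 → 109.13 g/mol.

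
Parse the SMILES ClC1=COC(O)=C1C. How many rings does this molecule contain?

In SMILES, each pair of matching ring-closure digits denotes one ring-closing bond; the number of such bonds equals the number of independent rings.
Ring-closure bonds here: 1.

1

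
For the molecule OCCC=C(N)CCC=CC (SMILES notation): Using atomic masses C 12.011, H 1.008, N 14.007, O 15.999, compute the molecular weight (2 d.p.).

First, the molecular formula is C9H17NO (counting implicit H from valence).
  C: 9 × 12.011 = 108.099
  H: 17 × 1.008 = 17.136
  N: 1 × 14.007 = 14.007
  O: 1 × 15.999 = 15.999
Sum: 9×12.011 + 17×1.008 + 1×14.007 + 1×15.999 = 155.241 → 155.24 g/mol.

155.24 g/mol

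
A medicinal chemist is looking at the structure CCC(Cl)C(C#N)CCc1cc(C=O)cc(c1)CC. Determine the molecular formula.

Walk through each heavy atom and fill implicit hydrogens from standard valence (C 4, N 3, O 2, S 2, halogen 1); for lowercase aromatic atoms, an aromatic c carries 1 H when it has two neighbours and 0 H with three, and aromatic n carries 0 H:
  atom 1: C, bond orders sum to 1 (valence 4) → 3 H
  atom 2: C, bond orders sum to 2 (valence 4) → 2 H
  atom 3: C, bond orders sum to 3 (valence 4) → 1 H
  atom 4: Cl (halogen, monovalent) → 0 H
  atom 5: C, bond orders sum to 3 (valence 4) → 1 H
  atom 6: C, bond orders sum to 4 (valence 4) → 0 H
  atom 7: N, bond orders sum to 3 (valence 3) → 0 H
  atom 8: C, bond orders sum to 2 (valence 4) → 2 H
  atom 9: C, bond orders sum to 2 (valence 4) → 2 H
  atom 10: aromatic c, 3 neighbours → 0 H
  atom 11: aromatic c, 2 neighbours → 1 H
  atom 12: aromatic c, 3 neighbours → 0 H
  atom 13: C, bond orders sum to 3 (valence 4) → 1 H
  atom 14: O, bond orders sum to 2 (valence 2) → 0 H
  atom 15: aromatic c, 2 neighbours → 1 H
  atom 16: aromatic c, 3 neighbours → 0 H
  atom 17: aromatic c, 2 neighbours → 1 H
  atom 18: C, bond orders sum to 2 (valence 4) → 2 H
  atom 19: C, bond orders sum to 1 (valence 4) → 3 H
Totals → C:16, H:20, Cl:1, N:1, O:1.
In Hill order: C16H20ClNO.

C16H20ClNO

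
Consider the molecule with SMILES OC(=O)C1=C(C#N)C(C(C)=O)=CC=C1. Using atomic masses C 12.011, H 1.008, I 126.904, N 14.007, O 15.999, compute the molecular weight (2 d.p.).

First, the molecular formula is C10H7NO3 (counting implicit H from valence).
  C: 10 × 12.011 = 120.110
  H: 7 × 1.008 = 7.056
  N: 1 × 14.007 = 14.007
  O: 3 × 15.999 = 47.997
Sum: 10×12.011 + 7×1.008 + 1×14.007 + 3×15.999 = 189.170 → 189.17 g/mol.

189.17 g/mol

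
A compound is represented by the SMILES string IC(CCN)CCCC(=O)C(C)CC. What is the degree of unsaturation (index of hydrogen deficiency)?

Degree of unsaturation = (number of rings) + (number of π bonds).
Ring closures in the SMILES: 0.
π bonds: 1 double bond (each 1 DoU) → 1 DoU from unsaturation.
Total DoU = 0 + 1 = 1.

1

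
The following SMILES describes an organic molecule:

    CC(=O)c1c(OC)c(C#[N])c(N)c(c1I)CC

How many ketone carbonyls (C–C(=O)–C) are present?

The ketone motif appears at heavy-atom position 2 in the SMILES.
Other groups present: 1 ether, 1 nitrile, 1 primary amine.
Ketone count: 1.

1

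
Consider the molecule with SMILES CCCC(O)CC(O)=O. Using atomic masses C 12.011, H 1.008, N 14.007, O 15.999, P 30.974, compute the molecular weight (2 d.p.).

132.16 g/mol

First, the molecular formula is C6H12O3 (counting implicit H from valence).
  C: 6 × 12.011 = 72.066
  H: 12 × 1.008 = 12.096
  O: 3 × 15.999 = 47.997
Sum: 6×12.011 + 12×1.008 + 3×15.999 = 132.159 → 132.16 g/mol.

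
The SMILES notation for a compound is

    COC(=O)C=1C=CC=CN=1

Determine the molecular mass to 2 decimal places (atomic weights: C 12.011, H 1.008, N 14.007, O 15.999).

137.14 g/mol

First, the molecular formula is C7H7NO2 (counting implicit H from valence).
  C: 7 × 12.011 = 84.077
  H: 7 × 1.008 = 7.056
  N: 1 × 14.007 = 14.007
  O: 2 × 15.999 = 31.998
Sum: 7×12.011 + 7×1.008 + 1×14.007 + 2×15.999 = 137.138 → 137.14 g/mol.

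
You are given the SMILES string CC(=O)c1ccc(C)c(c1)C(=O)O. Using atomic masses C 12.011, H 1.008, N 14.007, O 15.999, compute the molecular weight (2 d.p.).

First, the molecular formula is C10H10O3 (counting implicit H from valence).
  C: 10 × 12.011 = 120.110
  H: 10 × 1.008 = 10.080
  O: 3 × 15.999 = 47.997
Sum: 10×12.011 + 10×1.008 + 3×15.999 = 178.187 → 178.19 g/mol.

178.19 g/mol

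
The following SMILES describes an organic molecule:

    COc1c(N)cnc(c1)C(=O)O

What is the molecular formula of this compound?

Walk through each heavy atom and fill implicit hydrogens from standard valence (C 4, N 3, O 2, S 2, halogen 1); for lowercase aromatic atoms, an aromatic c carries 1 H when it has two neighbours and 0 H with three, and aromatic n carries 0 H:
  atom 1: C, bond orders sum to 1 (valence 4) → 3 H
  atom 2: O, bond orders sum to 2 (valence 2) → 0 H
  atom 3: aromatic c, 3 neighbours → 0 H
  atom 4: aromatic c, 3 neighbours → 0 H
  atom 5: N, bond orders sum to 1 (valence 3) → 2 H
  atom 6: aromatic c, 2 neighbours → 1 H
  atom 7: aromatic n, 2 neighbours → 0 H
  atom 8: aromatic c, 3 neighbours → 0 H
  atom 9: aromatic c, 2 neighbours → 1 H
  atom 10: C, bond orders sum to 4 (valence 4) → 0 H
  atom 11: O, bond orders sum to 2 (valence 2) → 0 H
  atom 12: O, bond orders sum to 1 (valence 2) → 1 H
Totals → C:7, H:8, N:2, O:3.

C7H8N2O3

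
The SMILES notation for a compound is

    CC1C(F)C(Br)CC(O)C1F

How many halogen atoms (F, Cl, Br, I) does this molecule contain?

3

Halogen atoms appear at heavy-atom positions 4, 6, 11 (1×Br, 2×F).
Other groups present: 1 hydroxyl.
Halogen count: 3.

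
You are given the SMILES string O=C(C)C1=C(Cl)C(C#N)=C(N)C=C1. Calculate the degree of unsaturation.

Degree of unsaturation = (number of rings) + (number of π bonds).
Ring closures in the SMILES: 1.
π bonds: 4 double bonds (each 1 DoU), 1 triple bond (each 2 DoU) → 6 DoU from unsaturation.
Total DoU = 1 + 6 = 7.

7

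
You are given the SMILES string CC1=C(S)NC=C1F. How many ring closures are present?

In SMILES, each pair of matching ring-closure digits denotes one ring-closing bond; the number of such bonds equals the number of independent rings.
Ring-closure bonds here: 1.

1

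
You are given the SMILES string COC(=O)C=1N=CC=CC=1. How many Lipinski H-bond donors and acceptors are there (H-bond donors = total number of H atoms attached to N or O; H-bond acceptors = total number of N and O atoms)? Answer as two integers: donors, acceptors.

Donors: find every N or O and count the H atoms it carries.
  atom 2 (O): bond orders sum to 2 → 0 H
  atom 4 (O): bond orders sum to 2 → 0 H
  atom 6 (N): bond orders sum to 3 → 0 H
Lipinski HBD = 0.
Acceptors: N atoms = 1, O atoms = 2 → HBA = 3.

0, 3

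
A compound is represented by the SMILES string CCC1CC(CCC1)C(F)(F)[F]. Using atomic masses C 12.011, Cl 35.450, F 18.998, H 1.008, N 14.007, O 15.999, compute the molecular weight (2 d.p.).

First, the molecular formula is C9H15F3 (counting implicit H from valence).
  C: 9 × 12.011 = 108.099
  F: 3 × 18.998 = 56.994
  H: 15 × 1.008 = 15.120
Sum: 9×12.011 + 3×18.998 + 15×1.008 = 180.213 → 180.21 g/mol.

180.21 g/mol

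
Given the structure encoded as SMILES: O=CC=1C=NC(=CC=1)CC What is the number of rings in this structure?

1

In SMILES, each pair of matching ring-closure digits denotes one ring-closing bond; the number of such bonds equals the number of independent rings.
Ring-closure bonds here: 1.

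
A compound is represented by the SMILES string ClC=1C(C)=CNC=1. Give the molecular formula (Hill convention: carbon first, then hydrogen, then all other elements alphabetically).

Walk through each heavy atom and fill implicit hydrogens from standard valence (C 4, N 3, O 2, S 2, halogen 1):
  atom 1: Cl (halogen, monovalent) → 0 H
  atom 2: C, bond orders sum to 4 (valence 4) → 0 H
  atom 3: C, bond orders sum to 4 (valence 4) → 0 H
  atom 4: C, bond orders sum to 1 (valence 4) → 3 H
  atom 5: C, bond orders sum to 3 (valence 4) → 1 H
  atom 6: N, bond orders sum to 2 (valence 3) → 1 H
  atom 7: C, bond orders sum to 3 (valence 4) → 1 H
Totals → C:5, H:6, Cl:1, N:1.

C5H6ClN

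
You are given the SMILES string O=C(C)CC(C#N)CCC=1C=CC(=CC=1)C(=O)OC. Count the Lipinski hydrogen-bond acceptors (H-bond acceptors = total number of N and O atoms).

4

N atoms: 1; O atoms: 3.
Lipinski HBA = 1 + 3 = 4.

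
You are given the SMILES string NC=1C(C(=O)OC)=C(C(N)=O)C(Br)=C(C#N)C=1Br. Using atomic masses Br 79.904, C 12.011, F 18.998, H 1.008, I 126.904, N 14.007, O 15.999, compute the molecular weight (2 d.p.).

First, the molecular formula is C10H7Br2N3O3 (counting implicit H from valence).
  Br: 2 × 79.904 = 159.808
  C: 10 × 12.011 = 120.110
  H: 7 × 1.008 = 7.056
  N: 3 × 14.007 = 42.021
  O: 3 × 15.999 = 47.997
Sum: 2×79.904 + 10×12.011 + 7×1.008 + 3×14.007 + 3×15.999 = 376.992 → 376.99 g/mol.

376.99 g/mol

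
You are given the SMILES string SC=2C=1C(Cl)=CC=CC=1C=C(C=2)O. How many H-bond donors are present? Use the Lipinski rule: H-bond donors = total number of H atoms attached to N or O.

1

Donors: find every N or O and count the H atoms it carries.
  atom 13 (O): bond orders sum to 1 → 1 H
Lipinski HBD = 1.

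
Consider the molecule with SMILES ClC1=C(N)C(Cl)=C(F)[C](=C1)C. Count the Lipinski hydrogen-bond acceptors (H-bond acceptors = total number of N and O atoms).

1

N atoms: 1; O atoms: 0.
Lipinski HBA = 1 + 0 = 1.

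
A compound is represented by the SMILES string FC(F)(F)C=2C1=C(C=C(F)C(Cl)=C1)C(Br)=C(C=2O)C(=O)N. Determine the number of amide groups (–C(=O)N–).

The amide motif appears at heavy-atom position 19 in the SMILES.
Other groups present: 1 hydroxyl.
Amide count: 1.

1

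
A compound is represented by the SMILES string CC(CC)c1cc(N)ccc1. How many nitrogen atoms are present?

1

Scan the SMILES for N atoms (remember two-letter symbols like Cl and Br are single atoms).
Nitrogen count: 1.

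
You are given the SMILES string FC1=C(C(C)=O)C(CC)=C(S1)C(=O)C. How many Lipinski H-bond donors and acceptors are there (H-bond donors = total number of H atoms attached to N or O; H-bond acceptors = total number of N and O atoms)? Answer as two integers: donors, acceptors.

0, 2

Donors: find every N or O and count the H atoms it carries.
  atom 6 (O): bond orders sum to 2 → 0 H
  atom 13 (O): bond orders sum to 2 → 0 H
Lipinski HBD = 0.
Acceptors: N atoms = 0, O atoms = 2 → HBA = 2.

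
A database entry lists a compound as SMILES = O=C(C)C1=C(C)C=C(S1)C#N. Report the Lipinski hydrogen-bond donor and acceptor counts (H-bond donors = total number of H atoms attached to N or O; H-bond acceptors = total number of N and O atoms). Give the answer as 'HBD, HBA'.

Donors: find every N or O and count the H atoms it carries.
  atom 1 (O): bond orders sum to 2 → 0 H
  atom 11 (N): bond orders sum to 3 → 0 H
Lipinski HBD = 0.
Acceptors: N atoms = 1, O atoms = 1 → HBA = 2.

0, 2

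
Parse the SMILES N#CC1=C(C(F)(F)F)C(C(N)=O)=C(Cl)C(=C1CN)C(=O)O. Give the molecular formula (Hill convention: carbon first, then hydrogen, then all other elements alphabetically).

C11H7ClF3N3O3

Walk through each heavy atom and fill implicit hydrogens from standard valence (C 4, N 3, O 2, S 2, halogen 1):
  atom 1: N, bond orders sum to 3 (valence 3) → 0 H
  atom 2: C, bond orders sum to 4 (valence 4) → 0 H
  atom 3: C, bond orders sum to 4 (valence 4) → 0 H
  atom 4: C, bond orders sum to 4 (valence 4) → 0 H
  atom 5: C, bond orders sum to 4 (valence 4) → 0 H
  atom 6: F (halogen, monovalent) → 0 H
  atom 7: F (halogen, monovalent) → 0 H
  atom 8: F (halogen, monovalent) → 0 H
  atom 9: C, bond orders sum to 4 (valence 4) → 0 H
  atom 10: C, bond orders sum to 4 (valence 4) → 0 H
  atom 11: N, bond orders sum to 1 (valence 3) → 2 H
  atom 12: O, bond orders sum to 2 (valence 2) → 0 H
  atom 13: C, bond orders sum to 4 (valence 4) → 0 H
  atom 14: Cl (halogen, monovalent) → 0 H
  atom 15: C, bond orders sum to 4 (valence 4) → 0 H
  atom 16: C, bond orders sum to 4 (valence 4) → 0 H
  atom 17: C, bond orders sum to 2 (valence 4) → 2 H
  atom 18: N, bond orders sum to 1 (valence 3) → 2 H
  atom 19: C, bond orders sum to 4 (valence 4) → 0 H
  atom 20: O, bond orders sum to 2 (valence 2) → 0 H
  atom 21: O, bond orders sum to 1 (valence 2) → 1 H
Totals → C:11, H:7, Cl:1, F:3, N:3, O:3.
In Hill order: C11H7ClF3N3O3.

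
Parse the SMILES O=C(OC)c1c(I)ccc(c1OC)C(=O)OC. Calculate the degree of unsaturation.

Molecular formula: C11H11IO5.
DoU = (2C + 2 + N − H − X) / 2, where X is the halogen count and O/S are ignored.
    = (2·11 + 2 + 0 − 11 − 1) / 2 = 12 / 2 = 6.

6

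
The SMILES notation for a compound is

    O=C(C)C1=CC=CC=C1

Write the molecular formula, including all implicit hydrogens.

Walk through each heavy atom and fill implicit hydrogens from standard valence (C 4, N 3, O 2, S 2, halogen 1):
  atom 1: O, bond orders sum to 2 (valence 2) → 0 H
  atom 2: C, bond orders sum to 4 (valence 4) → 0 H
  atom 3: C, bond orders sum to 1 (valence 4) → 3 H
  atom 4: C, bond orders sum to 4 (valence 4) → 0 H
  atom 5: C, bond orders sum to 3 (valence 4) → 1 H
  atom 6: C, bond orders sum to 3 (valence 4) → 1 H
  atom 7: C, bond orders sum to 3 (valence 4) → 1 H
  atom 8: C, bond orders sum to 3 (valence 4) → 1 H
  atom 9: C, bond orders sum to 3 (valence 4) → 1 H
Totals → C:8, H:8, O:1.
In Hill order: C8H8O.

C8H8O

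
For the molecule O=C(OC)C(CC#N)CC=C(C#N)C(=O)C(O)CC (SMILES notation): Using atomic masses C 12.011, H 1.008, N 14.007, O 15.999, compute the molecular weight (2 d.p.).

First, the molecular formula is C13H16N2O4 (counting implicit H from valence).
  C: 13 × 12.011 = 156.143
  H: 16 × 1.008 = 16.128
  N: 2 × 14.007 = 28.014
  O: 4 × 15.999 = 63.996
Sum: 13×12.011 + 16×1.008 + 2×14.007 + 4×15.999 = 264.281 → 264.28 g/mol.

264.28 g/mol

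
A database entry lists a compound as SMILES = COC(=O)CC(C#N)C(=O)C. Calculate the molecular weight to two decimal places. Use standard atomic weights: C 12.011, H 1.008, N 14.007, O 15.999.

155.15 g/mol

First, the molecular formula is C7H9NO3 (counting implicit H from valence).
  C: 7 × 12.011 = 84.077
  H: 9 × 1.008 = 9.072
  N: 1 × 14.007 = 14.007
  O: 3 × 15.999 = 47.997
Sum: 7×12.011 + 9×1.008 + 1×14.007 + 3×15.999 = 155.153 → 155.15 g/mol.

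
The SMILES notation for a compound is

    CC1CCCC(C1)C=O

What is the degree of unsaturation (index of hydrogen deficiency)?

Degree of unsaturation = (number of rings) + (number of π bonds).
Ring closures in the SMILES: 1.
π bonds: 1 double bond (each 1 DoU) → 1 DoU from unsaturation.
Total DoU = 1 + 1 = 2.

2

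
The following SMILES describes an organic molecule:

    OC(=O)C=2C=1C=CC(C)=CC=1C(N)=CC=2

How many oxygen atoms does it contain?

Scan the SMILES for O atoms (remember two-letter symbols like Cl and Br are single atoms).
Oxygen count: 2.

2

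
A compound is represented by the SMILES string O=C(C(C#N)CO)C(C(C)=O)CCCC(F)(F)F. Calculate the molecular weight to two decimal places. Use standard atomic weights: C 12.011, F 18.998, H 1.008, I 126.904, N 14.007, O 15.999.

265.23 g/mol

First, the molecular formula is C11H14F3NO3 (counting implicit H from valence).
  C: 11 × 12.011 = 132.121
  F: 3 × 18.998 = 56.994
  H: 14 × 1.008 = 14.112
  N: 1 × 14.007 = 14.007
  O: 3 × 15.999 = 47.997
Sum: 11×12.011 + 3×18.998 + 14×1.008 + 1×14.007 + 3×15.999 = 265.231 → 265.23 g/mol.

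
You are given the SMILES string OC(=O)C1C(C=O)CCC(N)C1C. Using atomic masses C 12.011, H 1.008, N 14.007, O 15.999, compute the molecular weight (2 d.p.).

185.22 g/mol

First, the molecular formula is C9H15NO3 (counting implicit H from valence).
  C: 9 × 12.011 = 108.099
  H: 15 × 1.008 = 15.120
  N: 1 × 14.007 = 14.007
  O: 3 × 15.999 = 47.997
Sum: 9×12.011 + 15×1.008 + 1×14.007 + 3×15.999 = 185.223 → 185.22 g/mol.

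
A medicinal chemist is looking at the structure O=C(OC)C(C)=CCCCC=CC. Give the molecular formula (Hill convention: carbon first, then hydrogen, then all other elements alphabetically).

C11H18O2

Walk through each heavy atom and fill implicit hydrogens from standard valence (C 4, N 3, O 2, S 2, halogen 1):
  atom 1: O, bond orders sum to 2 (valence 2) → 0 H
  atom 2: C, bond orders sum to 4 (valence 4) → 0 H
  atom 3: O, bond orders sum to 2 (valence 2) → 0 H
  atom 4: C, bond orders sum to 1 (valence 4) → 3 H
  atom 5: C, bond orders sum to 4 (valence 4) → 0 H
  atom 6: C, bond orders sum to 1 (valence 4) → 3 H
  atom 7: C, bond orders sum to 3 (valence 4) → 1 H
  atom 8: C, bond orders sum to 2 (valence 4) → 2 H
  atom 9: C, bond orders sum to 2 (valence 4) → 2 H
  atom 10: C, bond orders sum to 2 (valence 4) → 2 H
  atom 11: C, bond orders sum to 3 (valence 4) → 1 H
  atom 12: C, bond orders sum to 3 (valence 4) → 1 H
  atom 13: C, bond orders sum to 1 (valence 4) → 3 H
Totals → C:11, H:18, O:2.
In Hill order: C11H18O2.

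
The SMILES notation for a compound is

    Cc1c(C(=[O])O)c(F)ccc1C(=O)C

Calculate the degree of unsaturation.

6

Molecular formula: C10H9FO3.
DoU = (2C + 2 + N − H − X) / 2, where X is the halogen count and O/S are ignored.
    = (2·10 + 2 + 0 − 9 − 1) / 2 = 12 / 2 = 6.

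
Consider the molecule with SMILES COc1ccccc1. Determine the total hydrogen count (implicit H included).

Walk through each heavy atom and fill implicit hydrogens from standard valence (C 4, N 3, O 2, S 2, halogen 1); for lowercase aromatic atoms, an aromatic c carries 1 H when it has two neighbours and 0 H with three, and aromatic n carries 0 H:
  atom 1: C, bond orders sum to 1 (valence 4) → 3 H
  atom 2: O, bond orders sum to 2 (valence 2) → 0 H
  atom 3: aromatic c, 3 neighbours → 0 H
  atom 4: aromatic c, 2 neighbours → 1 H
  atom 5: aromatic c, 2 neighbours → 1 H
  atom 6: aromatic c, 2 neighbours → 1 H
  atom 7: aromatic c, 2 neighbours → 1 H
  atom 8: aromatic c, 2 neighbours → 1 H
Total hydrogens: 8.

8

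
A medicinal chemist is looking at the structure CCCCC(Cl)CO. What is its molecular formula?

C6H13ClO

Walk through each heavy atom and fill implicit hydrogens from standard valence (C 4, N 3, O 2, S 2, halogen 1):
  atom 1: C, bond orders sum to 1 (valence 4) → 3 H
  atom 2: C, bond orders sum to 2 (valence 4) → 2 H
  atom 3: C, bond orders sum to 2 (valence 4) → 2 H
  atom 4: C, bond orders sum to 2 (valence 4) → 2 H
  atom 5: C, bond orders sum to 3 (valence 4) → 1 H
  atom 6: Cl (halogen, monovalent) → 0 H
  atom 7: C, bond orders sum to 2 (valence 4) → 2 H
  atom 8: O, bond orders sum to 1 (valence 2) → 1 H
Totals → C:6, H:13, Cl:1, O:1.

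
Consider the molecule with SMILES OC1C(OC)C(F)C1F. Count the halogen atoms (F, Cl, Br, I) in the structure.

2

Halogen atoms appear at heavy-atom positions 7, 9 (2×F).
Other groups present: 1 ether, 1 hydroxyl.
Halogen count: 2.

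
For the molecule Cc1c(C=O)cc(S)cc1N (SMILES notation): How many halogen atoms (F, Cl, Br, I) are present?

0

Scan the SMILES for the halogen motif — none present.
Groups that are present: 1 aldehyde, 1 primary amine, 1 thiol.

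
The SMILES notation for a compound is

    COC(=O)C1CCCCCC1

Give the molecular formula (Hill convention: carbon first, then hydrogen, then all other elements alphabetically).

Walk through each heavy atom and fill implicit hydrogens from standard valence (C 4, N 3, O 2, S 2, halogen 1):
  atom 1: C, bond orders sum to 1 (valence 4) → 3 H
  atom 2: O, bond orders sum to 2 (valence 2) → 0 H
  atom 3: C, bond orders sum to 4 (valence 4) → 0 H
  atom 4: O, bond orders sum to 2 (valence 2) → 0 H
  atom 5: C, bond orders sum to 3 (valence 4) → 1 H
  atom 6: C, bond orders sum to 2 (valence 4) → 2 H
  atom 7: C, bond orders sum to 2 (valence 4) → 2 H
  atom 8: C, bond orders sum to 2 (valence 4) → 2 H
  atom 9: C, bond orders sum to 2 (valence 4) → 2 H
  atom 10: C, bond orders sum to 2 (valence 4) → 2 H
  atom 11: C, bond orders sum to 2 (valence 4) → 2 H
Totals → C:9, H:16, O:2.

C9H16O2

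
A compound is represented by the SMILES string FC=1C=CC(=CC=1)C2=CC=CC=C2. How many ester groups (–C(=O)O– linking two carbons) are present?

0

Scan the SMILES for the ester motif — none present.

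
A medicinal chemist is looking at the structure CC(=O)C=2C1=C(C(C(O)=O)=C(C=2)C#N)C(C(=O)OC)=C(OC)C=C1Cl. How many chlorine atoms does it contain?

1

Scan the SMILES for Cl atoms (remember two-letter symbols like Cl and Br are single atoms).
Chlorine count: 1.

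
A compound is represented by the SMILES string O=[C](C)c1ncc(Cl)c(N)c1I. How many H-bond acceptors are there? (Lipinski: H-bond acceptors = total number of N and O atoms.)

N atoms: 2; O atoms: 1.
Lipinski HBA = 2 + 1 = 3.

3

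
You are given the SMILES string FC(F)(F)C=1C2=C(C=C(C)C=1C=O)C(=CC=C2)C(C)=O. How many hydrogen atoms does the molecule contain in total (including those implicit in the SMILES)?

Walk through each heavy atom and fill implicit hydrogens from standard valence (C 4, N 3, O 2, S 2, halogen 1):
  atom 1: F (halogen, monovalent) → 0 H
  atom 2: C, bond orders sum to 4 (valence 4) → 0 H
  atom 3: F (halogen, monovalent) → 0 H
  atom 4: F (halogen, monovalent) → 0 H
  atom 5: C, bond orders sum to 4 (valence 4) → 0 H
  atom 6: C, bond orders sum to 4 (valence 4) → 0 H
  atom 7: C, bond orders sum to 4 (valence 4) → 0 H
  atom 8: C, bond orders sum to 3 (valence 4) → 1 H
  atom 9: C, bond orders sum to 4 (valence 4) → 0 H
  atom 10: C, bond orders sum to 1 (valence 4) → 3 H
  atom 11: C, bond orders sum to 4 (valence 4) → 0 H
  atom 12: C, bond orders sum to 3 (valence 4) → 1 H
  atom 13: O, bond orders sum to 2 (valence 2) → 0 H
  atom 14: C, bond orders sum to 4 (valence 4) → 0 H
  atom 15: C, bond orders sum to 3 (valence 4) → 1 H
  atom 16: C, bond orders sum to 3 (valence 4) → 1 H
  atom 17: C, bond orders sum to 3 (valence 4) → 1 H
  atom 18: C, bond orders sum to 4 (valence 4) → 0 H
  atom 19: C, bond orders sum to 1 (valence 4) → 3 H
  atom 20: O, bond orders sum to 2 (valence 2) → 0 H
Total hydrogens: 11.

11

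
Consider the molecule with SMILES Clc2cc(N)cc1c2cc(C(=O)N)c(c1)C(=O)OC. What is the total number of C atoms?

13

Count every carbon token in the SMILES (each C, including those in ring-closure positions and inside branches).
Carbon count: 13.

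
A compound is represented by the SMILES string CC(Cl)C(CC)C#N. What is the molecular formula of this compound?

C6H10ClN

Walk through each heavy atom and fill implicit hydrogens from standard valence (C 4, N 3, O 2, S 2, halogen 1):
  atom 1: C, bond orders sum to 1 (valence 4) → 3 H
  atom 2: C, bond orders sum to 3 (valence 4) → 1 H
  atom 3: Cl (halogen, monovalent) → 0 H
  atom 4: C, bond orders sum to 3 (valence 4) → 1 H
  atom 5: C, bond orders sum to 2 (valence 4) → 2 H
  atom 6: C, bond orders sum to 1 (valence 4) → 3 H
  atom 7: C, bond orders sum to 4 (valence 4) → 0 H
  atom 8: N, bond orders sum to 3 (valence 3) → 0 H
Totals → C:6, H:10, Cl:1, N:1.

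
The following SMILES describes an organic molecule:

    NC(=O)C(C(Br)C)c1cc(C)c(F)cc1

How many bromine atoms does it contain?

1

Scan the SMILES for Br atoms (remember two-letter symbols like Cl and Br are single atoms).
Bromine count: 1.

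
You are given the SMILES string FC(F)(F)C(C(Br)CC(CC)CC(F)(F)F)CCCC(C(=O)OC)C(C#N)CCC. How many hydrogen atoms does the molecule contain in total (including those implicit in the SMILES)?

30

Walk through each heavy atom and fill implicit hydrogens from standard valence (C 4, N 3, O 2, S 2, halogen 1):
  atom 1: F (halogen, monovalent) → 0 H
  atom 2: C, bond orders sum to 4 (valence 4) → 0 H
  atom 3: F (halogen, monovalent) → 0 H
  atom 4: F (halogen, monovalent) → 0 H
  atom 5: C, bond orders sum to 3 (valence 4) → 1 H
  atom 6: C, bond orders sum to 3 (valence 4) → 1 H
  atom 7: Br (halogen, monovalent) → 0 H
  atom 8: C, bond orders sum to 2 (valence 4) → 2 H
  atom 9: C, bond orders sum to 3 (valence 4) → 1 H
  atom 10: C, bond orders sum to 2 (valence 4) → 2 H
  atom 11: C, bond orders sum to 1 (valence 4) → 3 H
  atom 12: C, bond orders sum to 2 (valence 4) → 2 H
  atom 13: C, bond orders sum to 4 (valence 4) → 0 H
  atom 14: F (halogen, monovalent) → 0 H
  atom 15: F (halogen, monovalent) → 0 H
  atom 16: F (halogen, monovalent) → 0 H
  atom 17: C, bond orders sum to 2 (valence 4) → 2 H
  atom 18: C, bond orders sum to 2 (valence 4) → 2 H
  atom 19: C, bond orders sum to 2 (valence 4) → 2 H
  atom 20: C, bond orders sum to 3 (valence 4) → 1 H
  atom 21: C, bond orders sum to 4 (valence 4) → 0 H
  atom 22: O, bond orders sum to 2 (valence 2) → 0 H
  atom 23: O, bond orders sum to 2 (valence 2) → 0 H
  atom 24: C, bond orders sum to 1 (valence 4) → 3 H
  atom 25: C, bond orders sum to 3 (valence 4) → 1 H
  atom 26: C, bond orders sum to 4 (valence 4) → 0 H
  atom 27: N, bond orders sum to 3 (valence 3) → 0 H
  atom 28: C, bond orders sum to 2 (valence 4) → 2 H
  atom 29: C, bond orders sum to 2 (valence 4) → 2 H
  atom 30: C, bond orders sum to 1 (valence 4) → 3 H
Total hydrogens: 30.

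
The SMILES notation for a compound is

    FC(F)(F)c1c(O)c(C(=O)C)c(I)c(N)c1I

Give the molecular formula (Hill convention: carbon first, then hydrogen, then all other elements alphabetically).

C9H6F3I2NO2

Walk through each heavy atom and fill implicit hydrogens from standard valence (C 4, N 3, O 2, S 2, halogen 1); for lowercase aromatic atoms, an aromatic c carries 1 H when it has two neighbours and 0 H with three, and aromatic n carries 0 H:
  atom 1: F (halogen, monovalent) → 0 H
  atom 2: C, bond orders sum to 4 (valence 4) → 0 H
  atom 3: F (halogen, monovalent) → 0 H
  atom 4: F (halogen, monovalent) → 0 H
  atom 5: aromatic c, 3 neighbours → 0 H
  atom 6: aromatic c, 3 neighbours → 0 H
  atom 7: O, bond orders sum to 1 (valence 2) → 1 H
  atom 8: aromatic c, 3 neighbours → 0 H
  atom 9: C, bond orders sum to 4 (valence 4) → 0 H
  atom 10: O, bond orders sum to 2 (valence 2) → 0 H
  atom 11: C, bond orders sum to 1 (valence 4) → 3 H
  atom 12: aromatic c, 3 neighbours → 0 H
  atom 13: I (halogen, monovalent) → 0 H
  atom 14: aromatic c, 3 neighbours → 0 H
  atom 15: N, bond orders sum to 1 (valence 3) → 2 H
  atom 16: aromatic c, 3 neighbours → 0 H
  atom 17: I (halogen, monovalent) → 0 H
Totals → C:9, H:6, F:3, I:2, N:1, O:2.
In Hill order: C9H6F3I2NO2.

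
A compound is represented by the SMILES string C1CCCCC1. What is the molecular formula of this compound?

C6H12

Walk through each heavy atom and fill implicit hydrogens from standard valence (C 4, N 3, O 2, S 2, halogen 1):
  atom 1: C, bond orders sum to 2 (valence 4) → 2 H
  atom 2: C, bond orders sum to 2 (valence 4) → 2 H
  atom 3: C, bond orders sum to 2 (valence 4) → 2 H
  atom 4: C, bond orders sum to 2 (valence 4) → 2 H
  atom 5: C, bond orders sum to 2 (valence 4) → 2 H
  atom 6: C, bond orders sum to 2 (valence 4) → 2 H
Totals → C:6, H:12.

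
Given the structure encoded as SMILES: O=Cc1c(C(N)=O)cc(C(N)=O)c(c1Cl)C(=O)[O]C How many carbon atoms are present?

Count every carbon token in the SMILES (each C, including those in ring-closure positions and inside branches).
Carbon count: 11.

11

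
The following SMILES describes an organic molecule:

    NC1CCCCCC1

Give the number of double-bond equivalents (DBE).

Degree of unsaturation = (number of rings) + (number of π bonds).
Ring closures in the SMILES: 1.
π bonds: none → 0 DoU from unsaturation.
Total DoU = 1 + 0 = 1.

1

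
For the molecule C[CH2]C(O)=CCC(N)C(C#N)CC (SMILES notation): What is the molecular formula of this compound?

Walk through each heavy atom and fill implicit hydrogens from standard valence (C 4, N 3, O 2, S 2, halogen 1):
  atom 1: C, bond orders sum to 1 (valence 4) → 3 H
  atom 2: C with explicit H count 2
  atom 3: C, bond orders sum to 4 (valence 4) → 0 H
  atom 4: O, bond orders sum to 1 (valence 2) → 1 H
  atom 5: C, bond orders sum to 3 (valence 4) → 1 H
  atom 6: C, bond orders sum to 2 (valence 4) → 2 H
  atom 7: C, bond orders sum to 3 (valence 4) → 1 H
  atom 8: N, bond orders sum to 1 (valence 3) → 2 H
  atom 9: C, bond orders sum to 3 (valence 4) → 1 H
  atom 10: C, bond orders sum to 4 (valence 4) → 0 H
  atom 11: N, bond orders sum to 3 (valence 3) → 0 H
  atom 12: C, bond orders sum to 2 (valence 4) → 2 H
  atom 13: C, bond orders sum to 1 (valence 4) → 3 H
Totals → C:10, H:18, N:2, O:1.
In Hill order: C10H18N2O.

C10H18N2O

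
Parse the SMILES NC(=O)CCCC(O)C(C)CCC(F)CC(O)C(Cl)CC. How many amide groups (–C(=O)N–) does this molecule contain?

1

The amide motif appears at heavy-atom position 2 in the SMILES.
Other groups present: 2 hydroxyl.
Amide count: 1.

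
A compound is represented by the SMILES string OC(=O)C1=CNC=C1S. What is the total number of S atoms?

1

Scan the SMILES for S atoms (remember two-letter symbols like Cl and Br are single atoms).
Sulfur count: 1.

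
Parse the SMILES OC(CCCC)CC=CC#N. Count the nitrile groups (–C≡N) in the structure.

The nitrile motif appears at heavy-atom position 10 in the SMILES.
Other groups present: 1 alkene, 1 hydroxyl.
Nitrile count: 1.

1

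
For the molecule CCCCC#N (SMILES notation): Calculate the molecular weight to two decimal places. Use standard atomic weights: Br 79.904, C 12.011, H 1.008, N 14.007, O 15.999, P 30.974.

First, the molecular formula is C5H9N (counting implicit H from valence).
  C: 5 × 12.011 = 60.055
  H: 9 × 1.008 = 9.072
  N: 1 × 14.007 = 14.007
Sum: 5×12.011 + 9×1.008 + 1×14.007 = 83.134 → 83.13 g/mol.

83.13 g/mol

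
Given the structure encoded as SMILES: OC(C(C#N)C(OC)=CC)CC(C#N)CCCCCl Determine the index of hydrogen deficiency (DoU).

5

Degree of unsaturation = (number of rings) + (number of π bonds).
Ring closures in the SMILES: 0.
π bonds: 1 double bond (each 1 DoU), 2 triple bonds (each 2 DoU) → 5 DoU from unsaturation.
Total DoU = 0 + 5 = 5.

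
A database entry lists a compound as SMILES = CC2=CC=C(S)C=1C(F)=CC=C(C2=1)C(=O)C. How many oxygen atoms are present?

1

Scan the SMILES for O atoms (remember two-letter symbols like Cl and Br are single atoms).
Oxygen count: 1.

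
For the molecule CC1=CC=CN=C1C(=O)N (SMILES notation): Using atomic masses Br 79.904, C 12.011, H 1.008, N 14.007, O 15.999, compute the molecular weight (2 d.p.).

First, the molecular formula is C7H8N2O (counting implicit H from valence).
  C: 7 × 12.011 = 84.077
  H: 8 × 1.008 = 8.064
  N: 2 × 14.007 = 28.014
  O: 1 × 15.999 = 15.999
Sum: 7×12.011 + 8×1.008 + 2×14.007 + 1×15.999 = 136.154 → 136.15 g/mol.

136.15 g/mol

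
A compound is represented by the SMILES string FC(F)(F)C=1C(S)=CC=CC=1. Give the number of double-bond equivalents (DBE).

Degree of unsaturation = (number of rings) + (number of π bonds).
Ring closures in the SMILES: 1.
π bonds: 3 double bonds (each 1 DoU) → 3 DoU from unsaturation.
Total DoU = 1 + 3 = 4.

4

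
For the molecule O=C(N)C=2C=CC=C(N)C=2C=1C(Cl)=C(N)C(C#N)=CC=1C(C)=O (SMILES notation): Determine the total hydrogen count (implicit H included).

13

Walk through each heavy atom and fill implicit hydrogens from standard valence (C 4, N 3, O 2, S 2, halogen 1):
  atom 1: O, bond orders sum to 2 (valence 2) → 0 H
  atom 2: C, bond orders sum to 4 (valence 4) → 0 H
  atom 3: N, bond orders sum to 1 (valence 3) → 2 H
  atom 4: C, bond orders sum to 4 (valence 4) → 0 H
  atom 5: C, bond orders sum to 3 (valence 4) → 1 H
  atom 6: C, bond orders sum to 3 (valence 4) → 1 H
  atom 7: C, bond orders sum to 3 (valence 4) → 1 H
  atom 8: C, bond orders sum to 4 (valence 4) → 0 H
  atom 9: N, bond orders sum to 1 (valence 3) → 2 H
  atom 10: C, bond orders sum to 4 (valence 4) → 0 H
  atom 11: C, bond orders sum to 4 (valence 4) → 0 H
  atom 12: C, bond orders sum to 4 (valence 4) → 0 H
  atom 13: Cl (halogen, monovalent) → 0 H
  atom 14: C, bond orders sum to 4 (valence 4) → 0 H
  atom 15: N, bond orders sum to 1 (valence 3) → 2 H
  atom 16: C, bond orders sum to 4 (valence 4) → 0 H
  atom 17: C, bond orders sum to 4 (valence 4) → 0 H
  atom 18: N, bond orders sum to 3 (valence 3) → 0 H
  atom 19: C, bond orders sum to 3 (valence 4) → 1 H
  atom 20: C, bond orders sum to 4 (valence 4) → 0 H
  atom 21: C, bond orders sum to 4 (valence 4) → 0 H
  atom 22: C, bond orders sum to 1 (valence 4) → 3 H
  atom 23: O, bond orders sum to 2 (valence 2) → 0 H
Total hydrogens: 13.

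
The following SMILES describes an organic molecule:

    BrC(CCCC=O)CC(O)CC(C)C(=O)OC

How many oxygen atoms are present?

Scan the SMILES for O atoms (remember two-letter symbols like Cl and Br are single atoms).
Oxygen count: 4.

4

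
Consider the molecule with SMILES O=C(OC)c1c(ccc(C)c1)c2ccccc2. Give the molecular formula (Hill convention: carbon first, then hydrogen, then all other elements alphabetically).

Walk through each heavy atom and fill implicit hydrogens from standard valence (C 4, N 3, O 2, S 2, halogen 1); for lowercase aromatic atoms, an aromatic c carries 1 H when it has two neighbours and 0 H with three, and aromatic n carries 0 H:
  atom 1: O, bond orders sum to 2 (valence 2) → 0 H
  atom 2: C, bond orders sum to 4 (valence 4) → 0 H
  atom 3: O, bond orders sum to 2 (valence 2) → 0 H
  atom 4: C, bond orders sum to 1 (valence 4) → 3 H
  atom 5: aromatic c, 3 neighbours → 0 H
  atom 6: aromatic c, 3 neighbours → 0 H
  atom 7: aromatic c, 2 neighbours → 1 H
  atom 8: aromatic c, 2 neighbours → 1 H
  atom 9: aromatic c, 3 neighbours → 0 H
  atom 10: C, bond orders sum to 1 (valence 4) → 3 H
  atom 11: aromatic c, 2 neighbours → 1 H
  atom 12: aromatic c, 3 neighbours → 0 H
  atom 13: aromatic c, 2 neighbours → 1 H
  atom 14: aromatic c, 2 neighbours → 1 H
  atom 15: aromatic c, 2 neighbours → 1 H
  atom 16: aromatic c, 2 neighbours → 1 H
  atom 17: aromatic c, 2 neighbours → 1 H
Totals → C:15, H:14, O:2.
In Hill order: C15H14O2.

C15H14O2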